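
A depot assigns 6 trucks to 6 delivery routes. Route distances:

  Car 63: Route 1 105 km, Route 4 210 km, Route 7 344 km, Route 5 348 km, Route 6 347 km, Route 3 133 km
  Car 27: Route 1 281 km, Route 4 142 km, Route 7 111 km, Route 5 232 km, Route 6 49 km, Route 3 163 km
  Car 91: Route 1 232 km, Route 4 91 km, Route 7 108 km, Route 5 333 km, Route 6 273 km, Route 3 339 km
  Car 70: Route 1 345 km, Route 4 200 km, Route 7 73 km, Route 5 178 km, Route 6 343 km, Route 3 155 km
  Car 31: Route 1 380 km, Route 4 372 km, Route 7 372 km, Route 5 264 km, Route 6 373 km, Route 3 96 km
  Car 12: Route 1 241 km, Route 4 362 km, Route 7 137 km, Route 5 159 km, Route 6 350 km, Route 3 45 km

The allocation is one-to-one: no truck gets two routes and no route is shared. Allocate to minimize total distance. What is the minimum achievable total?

Minimum total: 573 km

Optimal: Car 63→Route 1 (105 km), Car 27→Route 6 (49 km), Car 91→Route 4 (91 km), Car 70→Route 7 (73 km), Car 31→Route 3 (96 km), Car 12→Route 5 (159 km) — total 105+49+91+73+96+159 = 573 km.
Min-entry greedy (repeatedly take the single cheapest remaining cell) gives 627 km, worse by 54.
Next-best assignment: Car 63→Route 1, Car 27→Route 6, Car 91→Route 4, Car 70→Route 7, Car 31→Route 5, Car 12→Route 3 = 627 km.
Checked against all permutations: 573 km is optimal.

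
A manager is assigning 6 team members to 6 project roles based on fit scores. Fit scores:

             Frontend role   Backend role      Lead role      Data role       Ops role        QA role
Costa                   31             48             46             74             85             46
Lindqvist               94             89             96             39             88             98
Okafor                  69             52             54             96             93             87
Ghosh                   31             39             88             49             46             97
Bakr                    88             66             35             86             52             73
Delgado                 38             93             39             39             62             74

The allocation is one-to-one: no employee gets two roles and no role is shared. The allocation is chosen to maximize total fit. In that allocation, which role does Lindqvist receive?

This is the linear assignment problem.
Optimal: Costa→Ops role (85 pts), Lindqvist→Lead role (96 pts), Okafor→Data role (96 pts), Ghosh→QA role (97 pts), Bakr→Frontend role (88 pts), Delgado→Backend role (93 pts) — total 85+96+96+97+88+93 = 555 pts.
Max-entry greedy (repeatedly take the single best remaining cell) gives 548 pts, worse by 7.
Lindqvist's own top role is QA role (98 pts), but forcing Lindqvist→QA role and reassigning the rest optimally gives only 548 pts — worse by 7.

Lindqvist receives Lead role.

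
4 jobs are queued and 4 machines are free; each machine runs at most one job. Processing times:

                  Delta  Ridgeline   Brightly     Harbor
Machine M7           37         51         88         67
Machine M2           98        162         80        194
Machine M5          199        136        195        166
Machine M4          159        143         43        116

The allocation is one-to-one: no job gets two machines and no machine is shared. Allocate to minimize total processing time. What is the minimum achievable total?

Optimal: Delta→Machine M2 (98 min), Ridgeline→Machine M5 (136 min), Brightly→Machine M4 (43 min), Harbor→Machine M7 (67 min) — total 98+136+43+67 = 344 min.
Next-best assignment: Delta→Machine M2, Ridgeline→Machine M7, Brightly→Machine M4, Harbor→Machine M5 = 358 min.

Min total: 344 min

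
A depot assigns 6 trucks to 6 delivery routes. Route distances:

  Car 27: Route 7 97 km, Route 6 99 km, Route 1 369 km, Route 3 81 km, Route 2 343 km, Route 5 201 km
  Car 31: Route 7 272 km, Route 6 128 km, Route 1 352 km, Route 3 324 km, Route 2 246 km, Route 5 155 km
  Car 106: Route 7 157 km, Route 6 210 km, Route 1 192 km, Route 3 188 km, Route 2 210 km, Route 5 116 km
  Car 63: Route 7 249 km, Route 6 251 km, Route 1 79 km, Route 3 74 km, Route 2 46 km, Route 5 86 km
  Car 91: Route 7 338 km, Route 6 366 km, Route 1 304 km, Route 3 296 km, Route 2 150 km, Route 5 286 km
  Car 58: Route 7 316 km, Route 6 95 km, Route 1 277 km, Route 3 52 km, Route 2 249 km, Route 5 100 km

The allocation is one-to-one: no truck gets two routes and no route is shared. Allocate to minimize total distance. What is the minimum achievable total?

Optimal: Car 27→Route 7 (97 km), Car 31→Route 6 (128 km), Car 106→Route 5 (116 km), Car 63→Route 1 (79 km), Car 91→Route 2 (150 km), Car 58→Route 3 (52 km) — total 97+128+116+79+150+52 = 622 km.
Column-greedy (each route in turn goes to its cheapest remaining truck) gives 764 km, worse by 142.
Next-best assignment: Car 27→Route 6, Car 31→Route 5, Car 106→Route 7, Car 63→Route 1, Car 91→Route 2, Car 58→Route 3 = 692 km.
Swapping Car 106↔Car 63 (Car 106→Route 1 192 km, Car 63→Route 5 86 km) adds 83.
Every other assignment is strictly worse.

Minimum total: 622 km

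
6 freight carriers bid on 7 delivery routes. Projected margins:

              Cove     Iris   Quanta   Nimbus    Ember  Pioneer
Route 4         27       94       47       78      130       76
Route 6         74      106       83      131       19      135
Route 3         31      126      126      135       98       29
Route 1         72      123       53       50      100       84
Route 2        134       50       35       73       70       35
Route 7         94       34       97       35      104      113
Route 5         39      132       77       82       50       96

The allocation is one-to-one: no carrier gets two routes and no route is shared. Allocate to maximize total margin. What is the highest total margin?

Optimal: Cove→Route 2 ($134k), Iris→Route 5 ($132k), Quanta→Route 3 ($126k), Nimbus→Route 6 ($131k), Ember→Route 4 ($130k), Pioneer→Route 7 ($113k) — total 134+132+126+131+130+113 = $766k.
Max-entry greedy (repeatedly take the single best remaining cell) gives $763k, worse by 3.
Swapping Nimbus↔Iris (Nimbus→Route 5 $82k, Iris→Route 6 $106k) loses 75.
Every other assignment is strictly worse.

Maximum total: $766k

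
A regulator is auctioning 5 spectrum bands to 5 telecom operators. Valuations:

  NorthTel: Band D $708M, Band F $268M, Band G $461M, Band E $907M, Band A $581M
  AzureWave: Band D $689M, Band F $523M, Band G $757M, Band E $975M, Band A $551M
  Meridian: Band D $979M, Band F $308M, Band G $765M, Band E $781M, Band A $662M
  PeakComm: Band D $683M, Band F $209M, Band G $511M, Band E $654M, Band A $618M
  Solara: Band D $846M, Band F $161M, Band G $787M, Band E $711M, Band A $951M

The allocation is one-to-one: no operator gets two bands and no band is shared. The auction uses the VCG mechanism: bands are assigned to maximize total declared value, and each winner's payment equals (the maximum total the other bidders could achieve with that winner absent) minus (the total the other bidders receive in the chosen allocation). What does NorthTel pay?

Efficient allocation: NorthTel→Band E ($907M), AzureWave→Band F ($523M), Meridian→Band D ($979M), PeakComm→Band G ($511M), Solara→Band A ($951M); total welfare W = $3871M.
NorthTel receives Band E at value $907M, so the others get W − 907 = $2964M.
Without NorthTel: best allocation of the remaining 4 bidders over all 5 bands is AzureWave→Band E ($975M), Meridian→Band D ($979M), PeakComm→Band G ($511M), Solara→Band A ($951M), total $3416M.
VCG payment = (others' best without NorthTel) − (others' welfare with NorthTel) = 3416 − 2964 = $452M.

NorthTel pays $452M.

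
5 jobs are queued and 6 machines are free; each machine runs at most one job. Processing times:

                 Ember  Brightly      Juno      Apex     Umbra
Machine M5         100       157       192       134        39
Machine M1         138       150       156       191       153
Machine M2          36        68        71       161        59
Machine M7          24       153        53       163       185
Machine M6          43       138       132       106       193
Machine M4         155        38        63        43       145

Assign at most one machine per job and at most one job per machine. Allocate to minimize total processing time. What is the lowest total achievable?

Min total: 246 min

This is a one-to-one assignment (minimum-cost bipartite matching).
Optimal: Ember→Machine M6 (43 min), Brightly→Machine M2 (68 min), Juno→Machine M7 (53 min), Apex→Machine M4 (43 min), Umbra→Machine M5 (39 min) — total 43+68+53+43+39 = 246 min.
Column-greedy (each machine in turn goes to its cheapest remaining job) gives 404 min, worse by 158.
Swapping Ember↔Brightly (Ember→Machine M2 36 min, Brightly→Machine M6 138 min) adds 63.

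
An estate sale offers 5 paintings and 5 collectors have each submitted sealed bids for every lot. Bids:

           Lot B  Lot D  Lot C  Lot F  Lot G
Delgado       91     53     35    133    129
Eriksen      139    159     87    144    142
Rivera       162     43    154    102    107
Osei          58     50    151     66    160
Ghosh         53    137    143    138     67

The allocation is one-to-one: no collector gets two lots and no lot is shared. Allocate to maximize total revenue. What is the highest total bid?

Optimal: Delgado→Lot F ($133), Eriksen→Lot D ($159), Rivera→Lot B ($162), Osei→Lot G ($160), Ghosh→Lot C ($143) — total 133+159+162+160+143 = $757.
Column-greedy (each lot in turn goes to its best remaining collector) gives $739, worse by 18.
Next-best assignment: Delgado→Lot G, Eriksen→Lot D, Rivera→Lot B, Osei→Lot C, Ghosh→Lot F = $739.
Swapping Ghosh↔Rivera (Ghosh→Lot B $53, Rivera→Lot C $154) loses 98.

Maximum total: $757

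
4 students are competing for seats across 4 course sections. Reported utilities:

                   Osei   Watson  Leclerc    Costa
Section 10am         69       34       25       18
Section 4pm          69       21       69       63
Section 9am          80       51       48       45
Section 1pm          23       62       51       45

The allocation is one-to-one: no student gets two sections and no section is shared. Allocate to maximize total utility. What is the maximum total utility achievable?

Max total: 245 points

Optimal: Osei→Section 10am (69 points), Watson→Section 1pm (62 points), Leclerc→Section 4pm (69 points), Costa→Section 9am (45 points) — total 69+62+69+45 = 245 points.
Next-best assignment: Osei→Section 10am, Watson→Section 1pm, Leclerc→Section 9am, Costa→Section 4pm = 242 points.
Swapping Leclerc↔Watson (Leclerc→Section 1pm 51 points, Watson→Section 4pm 21 points) loses 59.
Checked against all permutations: 245 points is optimal.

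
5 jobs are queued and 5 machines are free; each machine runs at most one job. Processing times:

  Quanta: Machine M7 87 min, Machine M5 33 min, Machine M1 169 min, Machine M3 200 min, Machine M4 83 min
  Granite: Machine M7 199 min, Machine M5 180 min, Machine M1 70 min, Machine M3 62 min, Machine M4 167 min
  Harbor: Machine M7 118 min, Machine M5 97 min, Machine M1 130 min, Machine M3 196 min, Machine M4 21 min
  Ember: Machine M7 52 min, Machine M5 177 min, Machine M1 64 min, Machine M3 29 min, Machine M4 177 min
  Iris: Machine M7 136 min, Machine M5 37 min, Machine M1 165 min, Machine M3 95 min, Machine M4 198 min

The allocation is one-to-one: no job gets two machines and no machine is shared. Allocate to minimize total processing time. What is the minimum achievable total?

Treat this as an assignment problem: match each job to one machine.
Optimal: Quanta→Machine M7 (87 min), Granite→Machine M1 (70 min), Harbor→Machine M4 (21 min), Ember→Machine M3 (29 min), Iris→Machine M5 (37 min) — total 87+70+21+29+37 = 244 min.
Column-greedy (each machine in turn goes to its cheapest remaining job) gives 271 min, worse by 27.
Next-best assignment: Quanta→Machine M7, Granite→Machine M3, Harbor→Machine M4, Ember→Machine M1, Iris→Machine M5 = 271 min.

Min total: 244 min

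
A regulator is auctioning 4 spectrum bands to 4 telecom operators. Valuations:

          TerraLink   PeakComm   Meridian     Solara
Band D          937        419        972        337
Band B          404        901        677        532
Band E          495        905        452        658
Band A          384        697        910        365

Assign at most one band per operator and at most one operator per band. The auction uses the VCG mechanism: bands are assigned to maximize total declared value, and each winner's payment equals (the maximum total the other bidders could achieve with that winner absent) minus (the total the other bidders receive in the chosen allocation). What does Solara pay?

Solara pays $4M.

Efficient allocation: TerraLink→Band D ($937M), PeakComm→Band B ($901M), Meridian→Band A ($910M), Solara→Band E ($658M); total welfare W = $3406M.
Solara receives Band E at value $658M, so the others get W − 658 = $2748M.
Without Solara: best allocation of the remaining 3 bidders over all 4 bands is TerraLink→Band D ($937M), PeakComm→Band E ($905M), Meridian→Band A ($910M), total $2752M.
VCG payment = (others' best without Solara) − (others' welfare with Solara) = 2752 − 2748 = $4M.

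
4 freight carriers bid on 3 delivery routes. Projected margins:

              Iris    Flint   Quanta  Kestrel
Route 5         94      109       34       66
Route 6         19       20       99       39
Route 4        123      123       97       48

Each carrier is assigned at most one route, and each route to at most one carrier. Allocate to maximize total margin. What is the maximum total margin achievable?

Optimal: Flint→Route 5 ($109k), Quanta→Route 6 ($99k), Iris→Route 4 ($123k) — total 109+99+123 = $331k.
Swapping Iris↔Quanta (Iris→Route 6 $19k, Quanta→Route 4 $97k) loses 106.

Maximum total: $331k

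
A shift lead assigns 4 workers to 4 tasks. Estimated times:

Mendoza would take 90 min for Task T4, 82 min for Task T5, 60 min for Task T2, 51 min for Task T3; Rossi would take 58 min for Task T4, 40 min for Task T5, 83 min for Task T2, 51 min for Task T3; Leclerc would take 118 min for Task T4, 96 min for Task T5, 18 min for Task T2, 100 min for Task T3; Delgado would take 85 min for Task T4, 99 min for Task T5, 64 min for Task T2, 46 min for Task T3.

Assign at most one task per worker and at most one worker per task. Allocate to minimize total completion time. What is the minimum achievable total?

Treat this as an assignment problem: match each worker to one task.
Optimal: Mendoza→Task T4 (90 min), Rossi→Task T5 (40 min), Leclerc→Task T2 (18 min), Delgado→Task T3 (46 min) — total 90+40+18+46 = 194 min.
Column-greedy (each task in turn goes to its cheapest remaining worker) gives 204 min, worse by 10.
No other one-to-one assignment undercuts 194 min.

Min total: 194 min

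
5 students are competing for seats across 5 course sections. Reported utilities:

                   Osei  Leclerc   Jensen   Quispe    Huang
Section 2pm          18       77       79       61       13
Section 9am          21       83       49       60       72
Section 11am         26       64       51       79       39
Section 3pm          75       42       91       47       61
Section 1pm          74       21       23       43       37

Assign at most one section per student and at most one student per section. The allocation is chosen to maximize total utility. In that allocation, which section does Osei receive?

Treat this as an assignment problem: match each student to one section.
Optimal: Osei→Section 1pm (74 points), Leclerc→Section 2pm (77 points), Jensen→Section 3pm (91 points), Quispe→Section 11am (79 points), Huang→Section 9am (72 points) — total 74+77+91+79+72 = 393 points.
Column-greedy (each section in turn goes to its best remaining student) gives 353 points, worse by 40.
Osei's own top section is Section 3pm (75 points), but forcing Osei→Section 3pm and reassigning the rest optimally gives only 353 points — worse by 40.

Osei receives Section 1pm.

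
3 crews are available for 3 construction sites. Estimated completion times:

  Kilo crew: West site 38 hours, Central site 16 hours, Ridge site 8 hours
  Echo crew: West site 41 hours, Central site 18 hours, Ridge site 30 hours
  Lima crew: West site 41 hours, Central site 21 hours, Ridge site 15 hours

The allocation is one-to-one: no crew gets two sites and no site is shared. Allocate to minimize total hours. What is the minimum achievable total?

This is a one-to-one assignment (minimum-cost bipartite matching).
Optimal: Kilo crew→Ridge site (8 hours), Echo crew→Central site (18 hours), Lima crew→West site (41 hours) — total 8+18+41 = 67 hours.
Column-greedy (each site in turn goes to its cheapest remaining crew) gives 71 hours, worse by 4.
Swapping Kilo crew↔Echo crew (Kilo crew→Central site 16 hours, Echo crew→Ridge site 30 hours) adds 20.

Minimum total: 67 hours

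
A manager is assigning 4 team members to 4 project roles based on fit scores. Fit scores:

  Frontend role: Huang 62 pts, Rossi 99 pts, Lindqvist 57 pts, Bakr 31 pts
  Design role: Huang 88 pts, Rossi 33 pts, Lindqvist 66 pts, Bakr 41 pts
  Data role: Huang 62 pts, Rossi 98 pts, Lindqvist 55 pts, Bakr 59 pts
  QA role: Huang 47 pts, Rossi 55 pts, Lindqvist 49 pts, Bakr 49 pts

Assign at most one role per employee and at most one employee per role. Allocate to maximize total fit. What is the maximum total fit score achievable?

Maximum total: 295 pts

Optimal: Huang→Design role (88 pts), Rossi→Frontend role (99 pts), Lindqvist→QA role (49 pts), Bakr→Data role (59 pts) — total 88+99+49+59 = 295 pts.
Row-greedy (each employee in turn takes its best remaining role) gives 291 pts, worse by 4.
Swapping Rossi↔Bakr (Rossi→Data role 98 pts, Bakr→Frontend role 31 pts) loses 29.
Every other assignment is strictly worse.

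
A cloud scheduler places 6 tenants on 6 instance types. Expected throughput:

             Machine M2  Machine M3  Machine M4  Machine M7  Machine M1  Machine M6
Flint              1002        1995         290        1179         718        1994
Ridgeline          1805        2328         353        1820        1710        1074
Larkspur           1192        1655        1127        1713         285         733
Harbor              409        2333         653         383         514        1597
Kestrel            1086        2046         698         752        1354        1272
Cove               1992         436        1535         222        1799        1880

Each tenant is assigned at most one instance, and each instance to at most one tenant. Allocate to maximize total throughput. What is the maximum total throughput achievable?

This is the linear assignment problem.
Optimal: Flint→Machine M6 (1994 ops/s), Ridgeline→Machine M2 (1805 ops/s), Larkspur→Machine M7 (1713 ops/s), Harbor→Machine M3 (2333 ops/s), Kestrel→Machine M1 (1354 ops/s), Cove→Machine M4 (1535 ops/s) — total 1994+1805+1713+2333+1354+1535 = 10734 ops/s.
Column-greedy (each instance in turn goes to its best remaining tenant) gives 10620 ops/s, worse by 114.

Maximum total: 10734 ops/s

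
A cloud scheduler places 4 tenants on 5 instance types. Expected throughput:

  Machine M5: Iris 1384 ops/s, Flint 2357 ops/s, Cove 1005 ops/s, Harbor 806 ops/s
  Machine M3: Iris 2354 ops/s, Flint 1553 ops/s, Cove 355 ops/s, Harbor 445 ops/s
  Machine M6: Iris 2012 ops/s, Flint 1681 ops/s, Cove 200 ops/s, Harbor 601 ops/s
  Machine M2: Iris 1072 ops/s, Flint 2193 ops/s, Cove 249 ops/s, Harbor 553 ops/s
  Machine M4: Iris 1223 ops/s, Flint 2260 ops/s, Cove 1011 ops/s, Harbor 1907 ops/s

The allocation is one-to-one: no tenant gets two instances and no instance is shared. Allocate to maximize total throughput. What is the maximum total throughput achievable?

Optimal: Iris→Machine M3 (2354 ops/s), Flint→Machine M2 (2193 ops/s), Cove→Machine M5 (1005 ops/s), Harbor→Machine M4 (1907 ops/s) — total 2354+2193+1005+1907 = 7459 ops/s.
Max-entry greedy (repeatedly take the single best remaining cell) gives 6867 ops/s, worse by 592.
Every other assignment is strictly worse.

Max total: 7459 ops/s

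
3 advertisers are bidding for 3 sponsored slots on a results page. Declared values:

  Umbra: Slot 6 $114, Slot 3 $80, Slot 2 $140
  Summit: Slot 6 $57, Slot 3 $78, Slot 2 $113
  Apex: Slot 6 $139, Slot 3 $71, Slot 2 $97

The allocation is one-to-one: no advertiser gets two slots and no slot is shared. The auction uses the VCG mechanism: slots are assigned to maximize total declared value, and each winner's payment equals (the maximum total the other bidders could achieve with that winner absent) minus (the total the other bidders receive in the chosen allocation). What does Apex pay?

Efficient allocation: Umbra→Slot 2 ($140), Summit→Slot 3 ($78), Apex→Slot 6 ($139); total welfare W = $357.
Apex receives Slot 6 at value $139, so the others get W − 139 = $218.
Without Apex: best allocation of the remaining 2 bidders over all 3 slots is Umbra→Slot 6 ($114), Summit→Slot 2 ($113), total $227.
VCG payment = (others' best without Apex) − (others' welfare with Apex) = 227 − 218 = $9.

Apex pays $9.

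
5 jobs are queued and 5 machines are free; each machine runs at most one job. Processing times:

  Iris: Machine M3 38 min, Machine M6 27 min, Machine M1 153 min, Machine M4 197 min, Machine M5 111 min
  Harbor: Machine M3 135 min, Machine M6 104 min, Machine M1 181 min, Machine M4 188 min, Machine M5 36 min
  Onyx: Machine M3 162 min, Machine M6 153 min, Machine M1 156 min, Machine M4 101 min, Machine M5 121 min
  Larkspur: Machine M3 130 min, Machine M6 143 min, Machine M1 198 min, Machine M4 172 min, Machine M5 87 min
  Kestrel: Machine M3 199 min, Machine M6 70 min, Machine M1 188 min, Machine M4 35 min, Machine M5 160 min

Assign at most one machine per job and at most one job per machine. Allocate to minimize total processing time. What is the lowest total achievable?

Optimal: Iris→Machine M6 (27 min), Harbor→Machine M5 (36 min), Onyx→Machine M1 (156 min), Larkspur→Machine M3 (130 min), Kestrel→Machine M4 (35 min) — total 27+36+156+130+35 = 384 min.
Row-greedy (each job in turn takes its cheapest remaining machine) gives 482 min, worse by 98.

Minimum total: 384 min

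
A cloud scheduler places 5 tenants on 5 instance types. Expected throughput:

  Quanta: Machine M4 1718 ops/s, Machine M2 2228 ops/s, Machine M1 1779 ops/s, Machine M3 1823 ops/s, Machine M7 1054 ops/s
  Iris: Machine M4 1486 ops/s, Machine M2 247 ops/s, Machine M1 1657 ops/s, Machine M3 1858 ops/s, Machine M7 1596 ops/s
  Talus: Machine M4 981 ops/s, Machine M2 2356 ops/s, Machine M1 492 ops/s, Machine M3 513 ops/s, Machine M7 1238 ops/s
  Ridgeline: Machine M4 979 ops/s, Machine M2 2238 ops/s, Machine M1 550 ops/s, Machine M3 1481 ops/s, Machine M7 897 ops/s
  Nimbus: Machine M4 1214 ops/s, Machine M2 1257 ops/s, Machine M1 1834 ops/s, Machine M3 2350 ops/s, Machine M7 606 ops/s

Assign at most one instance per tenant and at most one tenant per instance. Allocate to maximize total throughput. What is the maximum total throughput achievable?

Optimal: Quanta→Machine M4 (1718 ops/s), Iris→Machine M1 (1657 ops/s), Talus→Machine M7 (1238 ops/s), Ridgeline→Machine M2 (2238 ops/s), Nimbus→Machine M3 (2350 ops/s) — total 1718+1657+1238+2238+2350 = 9201 ops/s.

Maximum total: 9201 ops/s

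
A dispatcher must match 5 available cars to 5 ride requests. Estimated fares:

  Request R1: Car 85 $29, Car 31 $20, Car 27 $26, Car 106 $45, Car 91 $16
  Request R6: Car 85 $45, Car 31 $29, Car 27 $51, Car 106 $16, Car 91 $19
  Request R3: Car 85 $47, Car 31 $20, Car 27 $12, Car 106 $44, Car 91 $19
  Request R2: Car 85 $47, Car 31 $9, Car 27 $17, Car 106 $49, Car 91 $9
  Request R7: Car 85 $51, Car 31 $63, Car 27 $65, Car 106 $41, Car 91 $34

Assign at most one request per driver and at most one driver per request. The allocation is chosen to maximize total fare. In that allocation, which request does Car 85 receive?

This is the linear assignment problem.
Optimal: Car 85→Request R3 ($47), Car 31→Request R7 ($63), Car 27→Request R6 ($51), Car 106→Request R2 ($49), Car 91→Request R1 ($16) — total 47+63+51+49+16 = $226.
Column-greedy (each request in turn goes to its best remaining driver) gives $186, worse by 40.
Car 85's own top request is Request R7 ($51), but forcing Car 85→Request R7 and reassigning the rest optimally gives only $190 — worse by 36.

Car 85 receives Request R3.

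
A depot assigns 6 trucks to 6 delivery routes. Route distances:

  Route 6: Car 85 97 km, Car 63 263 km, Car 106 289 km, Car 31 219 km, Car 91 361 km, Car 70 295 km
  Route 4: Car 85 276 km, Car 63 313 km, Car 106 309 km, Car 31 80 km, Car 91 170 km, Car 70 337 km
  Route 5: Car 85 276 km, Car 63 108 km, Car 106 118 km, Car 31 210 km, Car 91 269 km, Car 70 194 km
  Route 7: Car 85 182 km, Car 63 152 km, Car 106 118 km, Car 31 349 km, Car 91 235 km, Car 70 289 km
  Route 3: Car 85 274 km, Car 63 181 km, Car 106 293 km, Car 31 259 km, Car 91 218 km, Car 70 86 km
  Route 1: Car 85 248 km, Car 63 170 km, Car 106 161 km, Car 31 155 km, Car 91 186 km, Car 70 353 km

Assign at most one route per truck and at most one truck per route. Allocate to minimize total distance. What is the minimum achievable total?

Min total: 675 km

Optimal: Car 85→Route 6 (97 km), Car 63→Route 5 (108 km), Car 106→Route 7 (118 km), Car 31→Route 4 (80 km), Car 91→Route 1 (186 km), Car 70→Route 3 (86 km) — total 97+108+118+80+186+86 = 675 km.
Next-best assignment: Car 85→Route 6, Car 63→Route 7, Car 106→Route 5, Car 31→Route 4, Car 91→Route 1, Car 70→Route 3 = 719 km.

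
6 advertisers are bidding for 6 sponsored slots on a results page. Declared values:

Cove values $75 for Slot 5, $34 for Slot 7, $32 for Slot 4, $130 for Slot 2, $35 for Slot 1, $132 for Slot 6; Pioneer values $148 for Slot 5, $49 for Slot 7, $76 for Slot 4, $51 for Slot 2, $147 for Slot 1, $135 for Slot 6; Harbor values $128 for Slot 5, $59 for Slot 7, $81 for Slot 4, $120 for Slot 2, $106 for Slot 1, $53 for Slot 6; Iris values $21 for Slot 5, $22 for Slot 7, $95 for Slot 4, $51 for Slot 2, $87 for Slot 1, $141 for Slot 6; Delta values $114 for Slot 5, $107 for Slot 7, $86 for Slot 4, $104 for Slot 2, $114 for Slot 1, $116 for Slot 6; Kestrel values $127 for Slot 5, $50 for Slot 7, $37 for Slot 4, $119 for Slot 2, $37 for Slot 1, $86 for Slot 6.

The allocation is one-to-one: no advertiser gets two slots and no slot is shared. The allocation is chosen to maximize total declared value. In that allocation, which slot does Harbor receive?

Harbor receives Slot 4.

This is a one-to-one assignment (maximum-weight bipartite matching).
Optimal: Cove→Slot 2 ($130), Pioneer→Slot 1 ($147), Harbor→Slot 4 ($81), Iris→Slot 6 ($141), Delta→Slot 7 ($107), Kestrel→Slot 5 ($127) — total 130+147+81+141+107+127 = $733.
Swapping Delta↔Cove (Delta→Slot 2 $104, Cove→Slot 7 $34) loses 99.
Harbor's own top slot is Slot 5 ($128), but forcing Harbor→Slot 5 and reassigning the rest optimally gives only $728 — worse by 5.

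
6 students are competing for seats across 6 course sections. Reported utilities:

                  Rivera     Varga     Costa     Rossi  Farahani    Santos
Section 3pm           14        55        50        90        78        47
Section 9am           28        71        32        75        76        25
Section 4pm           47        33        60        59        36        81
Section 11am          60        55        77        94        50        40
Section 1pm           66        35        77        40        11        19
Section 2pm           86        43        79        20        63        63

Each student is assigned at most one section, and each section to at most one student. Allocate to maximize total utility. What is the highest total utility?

Maximum total: 487 points

This is a one-to-one assignment (maximum-weight bipartite matching).
Optimal: Rivera→Section 2pm (86 points), Varga→Section 9am (71 points), Costa→Section 1pm (77 points), Rossi→Section 11am (94 points), Farahani→Section 3pm (78 points), Santos→Section 4pm (81 points) — total 86+71+77+94+78+81 = 487 points.
Row-greedy (each student in turn takes its best remaining section) gives 379 points, worse by 108.
Checked against all permutations: 487 points is optimal.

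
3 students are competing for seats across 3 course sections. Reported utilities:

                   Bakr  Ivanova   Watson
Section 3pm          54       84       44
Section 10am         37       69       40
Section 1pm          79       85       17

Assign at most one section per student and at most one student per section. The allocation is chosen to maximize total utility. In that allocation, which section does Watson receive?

Watson receives Section 10am.

Optimal: Bakr→Section 1pm (79 points), Ivanova→Section 3pm (84 points), Watson→Section 10am (40 points) — total 79+84+40 = 203 points.
Max-entry greedy (repeatedly take the single best remaining cell) gives 179 points, worse by 24.
Next-best assignment: Bakr→Section 1pm, Ivanova→Section 10am, Watson→Section 3pm = 192 points.
Swapping Bakr↔Ivanova (Bakr→Section 3pm 54 points, Ivanova→Section 1pm 85 points) loses 24.
Watson's own top section is Section 3pm (44 points), but forcing Watson→Section 3pm and reassigning the rest optimally gives only 192 points — worse by 11.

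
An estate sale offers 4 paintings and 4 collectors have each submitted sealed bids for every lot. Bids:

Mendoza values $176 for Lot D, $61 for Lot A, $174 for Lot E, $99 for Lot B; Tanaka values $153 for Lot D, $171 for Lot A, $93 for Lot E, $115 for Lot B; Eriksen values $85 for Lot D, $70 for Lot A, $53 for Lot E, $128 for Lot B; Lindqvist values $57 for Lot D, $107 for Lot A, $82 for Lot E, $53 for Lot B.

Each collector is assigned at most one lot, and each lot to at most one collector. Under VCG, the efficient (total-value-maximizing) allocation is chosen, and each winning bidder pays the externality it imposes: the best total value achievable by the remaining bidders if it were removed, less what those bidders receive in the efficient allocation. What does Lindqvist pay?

Efficient allocation: Mendoza→Lot E ($174), Tanaka→Lot D ($153), Eriksen→Lot B ($128), Lindqvist→Lot A ($107); total welfare W = $562.
Lindqvist receives Lot A at value $107, so the others get W − 107 = $455.
Without Lindqvist: best allocation of the remaining 3 bidders over all 4 lots is Mendoza→Lot D ($176), Tanaka→Lot A ($171), Eriksen→Lot B ($128), total $475.
VCG payment = (others' best without Lindqvist) − (others' welfare with Lindqvist) = 475 − 455 = $20.

Lindqvist pays $20.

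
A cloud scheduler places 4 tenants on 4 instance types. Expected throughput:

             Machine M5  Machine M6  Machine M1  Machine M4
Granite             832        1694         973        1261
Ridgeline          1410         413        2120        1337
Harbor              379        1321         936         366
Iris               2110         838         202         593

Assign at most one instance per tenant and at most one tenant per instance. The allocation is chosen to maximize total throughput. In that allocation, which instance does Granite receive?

Granite receives Machine M4.

This is the linear assignment problem.
Optimal: Granite→Machine M4 (1261 ops/s), Ridgeline→Machine M1 (2120 ops/s), Harbor→Machine M6 (1321 ops/s), Iris→Machine M5 (2110 ops/s) — total 1261+2120+1321+2110 = 6812 ops/s.
No other one-to-one assignment exceeds 6812 ops/s.
Granite's own top instance is Machine M6 (1694 ops/s), but forcing Granite→Machine M6 and reassigning the rest optimally gives only 6290 ops/s — worse by 522.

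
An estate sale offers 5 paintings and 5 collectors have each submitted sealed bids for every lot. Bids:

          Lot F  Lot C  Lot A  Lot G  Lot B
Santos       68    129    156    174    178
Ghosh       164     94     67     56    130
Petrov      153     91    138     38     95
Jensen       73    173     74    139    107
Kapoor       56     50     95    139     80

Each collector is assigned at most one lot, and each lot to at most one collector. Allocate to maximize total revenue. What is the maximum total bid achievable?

Max total: $792

Optimal: Santos→Lot B ($178), Ghosh→Lot F ($164), Petrov→Lot A ($138), Jensen→Lot C ($173), Kapoor→Lot G ($139) — total 178+164+138+173+139 = $792.
Column-greedy (each lot in turn goes to its best remaining collector) gives $727, worse by 65.
Next-best assignment: Santos→Lot A, Ghosh→Lot B, Petrov→Lot F, Jensen→Lot C, Kapoor→Lot G = $751.
Swapping Santos↔Petrov (Santos→Lot A $156, Petrov→Lot B $95) loses 65.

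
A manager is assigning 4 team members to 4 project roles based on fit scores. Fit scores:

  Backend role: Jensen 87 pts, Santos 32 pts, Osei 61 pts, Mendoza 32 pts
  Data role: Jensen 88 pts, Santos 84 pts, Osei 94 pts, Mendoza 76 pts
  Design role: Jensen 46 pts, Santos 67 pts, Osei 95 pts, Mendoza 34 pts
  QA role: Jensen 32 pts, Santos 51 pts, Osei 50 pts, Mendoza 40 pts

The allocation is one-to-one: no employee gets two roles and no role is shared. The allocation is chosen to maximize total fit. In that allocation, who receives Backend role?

Jensen receives Backend role.

Optimal: Jensen→Backend role (87 pts), Santos→QA role (51 pts), Osei→Design role (95 pts), Mendoza→Data role (76 pts) — total 87+51+95+76 = 309 pts.
Row-greedy (each employee in turn takes its best remaining role) gives 256 pts, worse by 53.
Next-best assignment: Jensen→Backend role, Santos→Data role, Osei→Design role, Mendoza→QA role = 306 pts.
Every other assignment is strictly worse.
Jensen's own top role is Data role (88 pts), but forcing Jensen→Data role and reassigning the rest optimally gives only 266 pts — worse by 43.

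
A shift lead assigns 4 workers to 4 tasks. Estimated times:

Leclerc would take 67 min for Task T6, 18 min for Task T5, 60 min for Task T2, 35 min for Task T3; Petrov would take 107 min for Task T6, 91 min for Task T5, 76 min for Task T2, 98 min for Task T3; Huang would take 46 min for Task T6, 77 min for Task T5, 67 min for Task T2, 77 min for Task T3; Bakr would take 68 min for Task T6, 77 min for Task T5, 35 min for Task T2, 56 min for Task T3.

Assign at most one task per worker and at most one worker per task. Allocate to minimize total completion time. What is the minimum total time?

Optimal: Leclerc→Task T5 (18 min), Petrov→Task T2 (76 min), Huang→Task T6 (46 min), Bakr→Task T3 (56 min) — total 18+76+46+56 = 196 min.
Column-greedy (each task in turn goes to its cheapest remaining worker) gives 197 min, worse by 1.

Minimum total: 196 min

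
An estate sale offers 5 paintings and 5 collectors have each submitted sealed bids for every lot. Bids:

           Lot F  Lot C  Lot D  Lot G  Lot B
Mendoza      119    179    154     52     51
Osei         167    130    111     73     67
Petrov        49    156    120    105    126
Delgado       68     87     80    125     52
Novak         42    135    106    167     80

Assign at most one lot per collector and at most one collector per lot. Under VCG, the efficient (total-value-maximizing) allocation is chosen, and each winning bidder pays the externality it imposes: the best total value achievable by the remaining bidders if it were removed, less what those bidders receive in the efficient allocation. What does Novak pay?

Novak pays $50.

Efficient allocation: Mendoza→Lot C ($179), Osei→Lot F ($167), Petrov→Lot B ($126), Delgado→Lot D ($80), Novak→Lot G ($167); total welfare W = $719.
Novak receives Lot G at value $167, so the others get W − 167 = $552.
Without Novak: best allocation of the remaining 4 bidders over all 5 lots is Mendoza→Lot D ($154), Osei→Lot F ($167), Petrov→Lot C ($156), Delgado→Lot G ($125), total $602.
VCG payment = (others' best without Novak) − (others' welfare with Novak) = 602 − 552 = $50.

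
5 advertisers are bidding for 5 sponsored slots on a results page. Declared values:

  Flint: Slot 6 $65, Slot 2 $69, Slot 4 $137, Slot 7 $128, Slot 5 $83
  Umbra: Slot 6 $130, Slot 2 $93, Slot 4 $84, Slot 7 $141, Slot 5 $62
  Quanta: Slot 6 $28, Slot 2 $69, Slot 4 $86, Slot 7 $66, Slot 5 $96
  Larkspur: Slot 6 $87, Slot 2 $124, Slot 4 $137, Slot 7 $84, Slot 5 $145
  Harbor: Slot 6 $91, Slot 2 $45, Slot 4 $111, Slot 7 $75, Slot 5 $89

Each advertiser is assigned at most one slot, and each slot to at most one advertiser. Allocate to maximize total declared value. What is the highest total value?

Treat this as an assignment problem: match each advertiser to one slot.
Optimal: Flint→Slot 4 ($137), Umbra→Slot 7 ($141), Quanta→Slot 5 ($96), Larkspur→Slot 2 ($124), Harbor→Slot 6 ($91) — total 137+141+96+124+91 = $589.
Column-greedy (each slot in turn goes to its best remaining advertiser) gives $562, worse by 27.

Maximum total: $589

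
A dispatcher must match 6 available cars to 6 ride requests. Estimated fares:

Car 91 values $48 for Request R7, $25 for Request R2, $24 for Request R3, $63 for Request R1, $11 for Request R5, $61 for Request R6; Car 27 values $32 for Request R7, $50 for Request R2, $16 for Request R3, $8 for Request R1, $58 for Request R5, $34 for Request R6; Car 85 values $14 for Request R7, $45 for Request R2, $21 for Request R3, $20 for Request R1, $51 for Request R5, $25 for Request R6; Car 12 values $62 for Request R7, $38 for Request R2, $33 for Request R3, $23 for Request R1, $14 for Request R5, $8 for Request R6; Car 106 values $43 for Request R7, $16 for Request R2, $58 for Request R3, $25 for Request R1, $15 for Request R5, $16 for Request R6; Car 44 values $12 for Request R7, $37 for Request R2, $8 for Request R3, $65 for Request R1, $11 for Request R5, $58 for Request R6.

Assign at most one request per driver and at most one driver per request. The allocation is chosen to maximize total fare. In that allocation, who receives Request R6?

Car 91 receives Request R6.

Treat this as an assignment problem: match each driver to one request.
Optimal: Car 91→Request R6 ($61), Car 27→Request R5 ($58), Car 85→Request R2 ($45), Car 12→Request R7 ($62), Car 106→Request R3 ($58), Car 44→Request R1 ($65) — total 61+58+45+62+58+65 = $349.
Row-greedy (each driver in turn takes its best remaining request) gives $344, worse by 5.
Car 91's own top request is Request R1 ($63), but forcing Car 91→Request R1 and reassigning the rest optimally gives only $344 — worse by 5.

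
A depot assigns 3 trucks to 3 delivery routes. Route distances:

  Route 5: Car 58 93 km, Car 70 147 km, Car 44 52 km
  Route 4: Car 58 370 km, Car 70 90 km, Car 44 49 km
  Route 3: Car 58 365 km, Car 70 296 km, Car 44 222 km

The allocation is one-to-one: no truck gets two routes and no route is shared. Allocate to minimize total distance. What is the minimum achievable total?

Treat this as an assignment problem: match each truck to one route.
Optimal: Car 58→Route 5 (93 km), Car 70→Route 4 (90 km), Car 44→Route 3 (222 km) — total 93+90+222 = 405 km.
Column-greedy (each route in turn goes to its cheapest remaining truck) gives 507 km, worse by 102.
Every other assignment is strictly worse.

Min total: 405 km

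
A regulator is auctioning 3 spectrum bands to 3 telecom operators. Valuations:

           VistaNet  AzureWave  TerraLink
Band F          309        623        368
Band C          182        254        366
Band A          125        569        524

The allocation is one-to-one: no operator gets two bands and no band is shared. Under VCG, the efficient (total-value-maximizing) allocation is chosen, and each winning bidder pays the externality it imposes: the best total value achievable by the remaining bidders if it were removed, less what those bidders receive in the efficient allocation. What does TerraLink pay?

Efficient allocation: VistaNet→Band C ($182M), AzureWave→Band F ($623M), TerraLink→Band A ($524M); total welfare W = $1329M.
TerraLink receives Band A at value $524M, so the others get W − 524 = $805M.
Without TerraLink: best allocation of the remaining 2 bidders over all 3 bands is VistaNet→Band F ($309M), AzureWave→Band A ($569M), total $878M.
VCG payment = (others' best without TerraLink) − (others' welfare with TerraLink) = 878 − 805 = $73M.

TerraLink pays $73M.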